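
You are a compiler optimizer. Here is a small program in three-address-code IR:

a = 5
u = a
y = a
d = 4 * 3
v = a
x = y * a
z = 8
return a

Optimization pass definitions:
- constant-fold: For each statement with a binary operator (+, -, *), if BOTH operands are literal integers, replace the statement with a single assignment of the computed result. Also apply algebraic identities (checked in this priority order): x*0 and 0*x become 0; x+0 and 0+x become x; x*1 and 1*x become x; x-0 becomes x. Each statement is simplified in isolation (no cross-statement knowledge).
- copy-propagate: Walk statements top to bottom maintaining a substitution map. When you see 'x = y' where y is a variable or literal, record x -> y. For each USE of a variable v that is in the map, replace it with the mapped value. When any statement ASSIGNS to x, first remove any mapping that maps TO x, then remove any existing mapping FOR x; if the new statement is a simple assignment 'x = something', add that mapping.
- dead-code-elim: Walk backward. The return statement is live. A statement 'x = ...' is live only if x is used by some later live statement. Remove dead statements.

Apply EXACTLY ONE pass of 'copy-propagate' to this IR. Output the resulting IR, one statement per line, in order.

Applying copy-propagate statement-by-statement:
  [1] a = 5  (unchanged)
  [2] u = a  -> u = 5
  [3] y = a  -> y = 5
  [4] d = 4 * 3  (unchanged)
  [5] v = a  -> v = 5
  [6] x = y * a  -> x = 5 * 5
  [7] z = 8  (unchanged)
  [8] return a  -> return 5
Result (8 stmts):
  a = 5
  u = 5
  y = 5
  d = 4 * 3
  v = 5
  x = 5 * 5
  z = 8
  return 5

Answer: a = 5
u = 5
y = 5
d = 4 * 3
v = 5
x = 5 * 5
z = 8
return 5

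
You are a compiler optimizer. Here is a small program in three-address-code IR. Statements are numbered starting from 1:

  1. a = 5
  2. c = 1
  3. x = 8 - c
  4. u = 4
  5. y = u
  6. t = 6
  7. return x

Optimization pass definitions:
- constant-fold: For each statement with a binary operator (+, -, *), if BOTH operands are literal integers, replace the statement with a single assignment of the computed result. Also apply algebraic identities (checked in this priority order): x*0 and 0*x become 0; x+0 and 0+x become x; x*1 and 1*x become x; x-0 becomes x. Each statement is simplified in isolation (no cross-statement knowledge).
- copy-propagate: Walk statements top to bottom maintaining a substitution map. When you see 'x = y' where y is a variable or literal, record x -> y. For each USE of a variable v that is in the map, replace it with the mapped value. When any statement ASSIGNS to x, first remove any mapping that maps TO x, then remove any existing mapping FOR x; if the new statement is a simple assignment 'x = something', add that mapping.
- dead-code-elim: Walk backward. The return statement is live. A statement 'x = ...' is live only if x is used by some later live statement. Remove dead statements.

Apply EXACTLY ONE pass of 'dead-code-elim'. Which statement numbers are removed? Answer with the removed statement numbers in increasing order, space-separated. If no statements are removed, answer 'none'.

Backward liveness scan:
Stmt 1 'a = 5': DEAD (a not in live set [])
Stmt 2 'c = 1': KEEP (c is live); live-in = []
Stmt 3 'x = 8 - c': KEEP (x is live); live-in = ['c']
Stmt 4 'u = 4': DEAD (u not in live set ['x'])
Stmt 5 'y = u': DEAD (y not in live set ['x'])
Stmt 6 't = 6': DEAD (t not in live set ['x'])
Stmt 7 'return x': KEEP (return); live-in = ['x']
Removed statement numbers: [1, 4, 5, 6]
Surviving IR:
  c = 1
  x = 8 - c
  return x

Answer: 1 4 5 6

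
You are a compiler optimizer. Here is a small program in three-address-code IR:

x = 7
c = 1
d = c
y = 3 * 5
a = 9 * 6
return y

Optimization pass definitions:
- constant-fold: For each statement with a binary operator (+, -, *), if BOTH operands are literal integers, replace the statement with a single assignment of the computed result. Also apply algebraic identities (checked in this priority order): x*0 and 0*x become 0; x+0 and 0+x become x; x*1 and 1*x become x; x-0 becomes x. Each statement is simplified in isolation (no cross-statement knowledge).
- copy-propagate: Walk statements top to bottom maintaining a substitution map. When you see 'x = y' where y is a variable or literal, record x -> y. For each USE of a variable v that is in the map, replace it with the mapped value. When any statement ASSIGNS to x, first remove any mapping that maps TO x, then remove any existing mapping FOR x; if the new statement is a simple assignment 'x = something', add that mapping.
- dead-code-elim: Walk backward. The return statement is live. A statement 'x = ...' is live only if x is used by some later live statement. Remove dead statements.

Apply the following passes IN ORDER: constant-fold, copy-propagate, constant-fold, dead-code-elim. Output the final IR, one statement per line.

Answer: return 15

Derivation:
Initial IR:
  x = 7
  c = 1
  d = c
  y = 3 * 5
  a = 9 * 6
  return y
After constant-fold (6 stmts):
  x = 7
  c = 1
  d = c
  y = 15
  a = 54
  return y
After copy-propagate (6 stmts):
  x = 7
  c = 1
  d = 1
  y = 15
  a = 54
  return 15
After constant-fold (6 stmts):
  x = 7
  c = 1
  d = 1
  y = 15
  a = 54
  return 15
After dead-code-elim (1 stmts):
  return 15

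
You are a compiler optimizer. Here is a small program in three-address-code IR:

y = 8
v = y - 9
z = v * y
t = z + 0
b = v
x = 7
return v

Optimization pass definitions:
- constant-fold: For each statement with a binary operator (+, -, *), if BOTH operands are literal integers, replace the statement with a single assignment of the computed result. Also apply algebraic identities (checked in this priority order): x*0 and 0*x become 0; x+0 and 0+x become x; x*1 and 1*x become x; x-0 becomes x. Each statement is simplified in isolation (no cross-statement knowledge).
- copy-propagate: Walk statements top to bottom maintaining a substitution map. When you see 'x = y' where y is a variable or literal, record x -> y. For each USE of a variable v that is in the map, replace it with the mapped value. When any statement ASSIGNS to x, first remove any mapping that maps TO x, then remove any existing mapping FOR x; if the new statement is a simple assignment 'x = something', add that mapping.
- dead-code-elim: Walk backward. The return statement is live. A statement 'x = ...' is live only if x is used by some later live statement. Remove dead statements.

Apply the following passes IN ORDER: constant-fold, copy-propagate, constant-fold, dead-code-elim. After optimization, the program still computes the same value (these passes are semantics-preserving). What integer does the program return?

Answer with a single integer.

Initial IR:
  y = 8
  v = y - 9
  z = v * y
  t = z + 0
  b = v
  x = 7
  return v
After constant-fold (7 stmts):
  y = 8
  v = y - 9
  z = v * y
  t = z
  b = v
  x = 7
  return v
After copy-propagate (7 stmts):
  y = 8
  v = 8 - 9
  z = v * 8
  t = z
  b = v
  x = 7
  return v
After constant-fold (7 stmts):
  y = 8
  v = -1
  z = v * 8
  t = z
  b = v
  x = 7
  return v
After dead-code-elim (2 stmts):
  v = -1
  return v
Evaluate:
  y = 8  =>  y = 8
  v = y - 9  =>  v = -1
  z = v * y  =>  z = -8
  t = z + 0  =>  t = -8
  b = v  =>  b = -1
  x = 7  =>  x = 7
  return v = -1

Answer: -1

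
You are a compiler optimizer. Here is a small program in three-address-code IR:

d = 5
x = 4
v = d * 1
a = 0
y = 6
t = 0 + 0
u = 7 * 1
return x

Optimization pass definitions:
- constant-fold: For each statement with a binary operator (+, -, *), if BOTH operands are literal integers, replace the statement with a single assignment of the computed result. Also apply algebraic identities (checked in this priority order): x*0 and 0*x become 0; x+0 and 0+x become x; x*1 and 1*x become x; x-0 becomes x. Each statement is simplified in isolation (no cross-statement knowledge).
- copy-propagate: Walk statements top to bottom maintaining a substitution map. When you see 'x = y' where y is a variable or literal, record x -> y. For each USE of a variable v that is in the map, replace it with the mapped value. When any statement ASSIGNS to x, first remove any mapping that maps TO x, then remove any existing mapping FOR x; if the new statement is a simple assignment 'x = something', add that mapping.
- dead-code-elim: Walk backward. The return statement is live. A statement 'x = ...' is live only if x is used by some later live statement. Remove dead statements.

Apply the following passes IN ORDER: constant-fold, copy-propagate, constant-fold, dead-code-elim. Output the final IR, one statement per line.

Answer: return 4

Derivation:
Initial IR:
  d = 5
  x = 4
  v = d * 1
  a = 0
  y = 6
  t = 0 + 0
  u = 7 * 1
  return x
After constant-fold (8 stmts):
  d = 5
  x = 4
  v = d
  a = 0
  y = 6
  t = 0
  u = 7
  return x
After copy-propagate (8 stmts):
  d = 5
  x = 4
  v = 5
  a = 0
  y = 6
  t = 0
  u = 7
  return 4
After constant-fold (8 stmts):
  d = 5
  x = 4
  v = 5
  a = 0
  y = 6
  t = 0
  u = 7
  return 4
After dead-code-elim (1 stmts):
  return 4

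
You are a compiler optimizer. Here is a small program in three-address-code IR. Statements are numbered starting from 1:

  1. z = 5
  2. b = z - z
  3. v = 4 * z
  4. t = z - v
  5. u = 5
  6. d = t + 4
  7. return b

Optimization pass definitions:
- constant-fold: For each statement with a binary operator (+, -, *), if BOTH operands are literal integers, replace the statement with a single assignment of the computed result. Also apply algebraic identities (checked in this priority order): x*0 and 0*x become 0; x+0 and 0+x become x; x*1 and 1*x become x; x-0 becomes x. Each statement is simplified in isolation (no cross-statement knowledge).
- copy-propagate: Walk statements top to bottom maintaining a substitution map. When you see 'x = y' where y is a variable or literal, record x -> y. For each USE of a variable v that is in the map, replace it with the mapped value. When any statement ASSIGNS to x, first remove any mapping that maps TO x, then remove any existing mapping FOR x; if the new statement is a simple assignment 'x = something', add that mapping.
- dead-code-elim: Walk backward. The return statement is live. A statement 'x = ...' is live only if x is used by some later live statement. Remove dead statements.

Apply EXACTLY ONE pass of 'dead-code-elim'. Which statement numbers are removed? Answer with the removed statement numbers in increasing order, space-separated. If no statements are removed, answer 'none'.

Answer: 3 4 5 6

Derivation:
Backward liveness scan:
Stmt 1 'z = 5': KEEP (z is live); live-in = []
Stmt 2 'b = z - z': KEEP (b is live); live-in = ['z']
Stmt 3 'v = 4 * z': DEAD (v not in live set ['b'])
Stmt 4 't = z - v': DEAD (t not in live set ['b'])
Stmt 5 'u = 5': DEAD (u not in live set ['b'])
Stmt 6 'd = t + 4': DEAD (d not in live set ['b'])
Stmt 7 'return b': KEEP (return); live-in = ['b']
Removed statement numbers: [3, 4, 5, 6]
Surviving IR:
  z = 5
  b = z - z
  return b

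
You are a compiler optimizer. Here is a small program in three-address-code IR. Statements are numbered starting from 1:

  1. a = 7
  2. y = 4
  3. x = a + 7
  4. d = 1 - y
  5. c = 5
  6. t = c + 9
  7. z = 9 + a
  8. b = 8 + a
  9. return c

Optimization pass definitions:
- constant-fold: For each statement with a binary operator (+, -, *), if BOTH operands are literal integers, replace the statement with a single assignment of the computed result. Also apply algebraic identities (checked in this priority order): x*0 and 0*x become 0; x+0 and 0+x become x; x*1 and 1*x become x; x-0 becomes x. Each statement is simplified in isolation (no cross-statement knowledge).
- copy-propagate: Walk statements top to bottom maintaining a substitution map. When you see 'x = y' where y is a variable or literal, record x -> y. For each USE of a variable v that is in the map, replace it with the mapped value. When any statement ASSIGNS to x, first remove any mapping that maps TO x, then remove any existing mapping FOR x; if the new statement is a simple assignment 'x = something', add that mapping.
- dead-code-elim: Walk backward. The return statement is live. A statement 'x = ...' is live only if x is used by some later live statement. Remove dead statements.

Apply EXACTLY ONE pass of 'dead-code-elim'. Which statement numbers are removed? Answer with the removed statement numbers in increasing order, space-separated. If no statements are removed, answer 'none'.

Answer: 1 2 3 4 6 7 8

Derivation:
Backward liveness scan:
Stmt 1 'a = 7': DEAD (a not in live set [])
Stmt 2 'y = 4': DEAD (y not in live set [])
Stmt 3 'x = a + 7': DEAD (x not in live set [])
Stmt 4 'd = 1 - y': DEAD (d not in live set [])
Stmt 5 'c = 5': KEEP (c is live); live-in = []
Stmt 6 't = c + 9': DEAD (t not in live set ['c'])
Stmt 7 'z = 9 + a': DEAD (z not in live set ['c'])
Stmt 8 'b = 8 + a': DEAD (b not in live set ['c'])
Stmt 9 'return c': KEEP (return); live-in = ['c']
Removed statement numbers: [1, 2, 3, 4, 6, 7, 8]
Surviving IR:
  c = 5
  return c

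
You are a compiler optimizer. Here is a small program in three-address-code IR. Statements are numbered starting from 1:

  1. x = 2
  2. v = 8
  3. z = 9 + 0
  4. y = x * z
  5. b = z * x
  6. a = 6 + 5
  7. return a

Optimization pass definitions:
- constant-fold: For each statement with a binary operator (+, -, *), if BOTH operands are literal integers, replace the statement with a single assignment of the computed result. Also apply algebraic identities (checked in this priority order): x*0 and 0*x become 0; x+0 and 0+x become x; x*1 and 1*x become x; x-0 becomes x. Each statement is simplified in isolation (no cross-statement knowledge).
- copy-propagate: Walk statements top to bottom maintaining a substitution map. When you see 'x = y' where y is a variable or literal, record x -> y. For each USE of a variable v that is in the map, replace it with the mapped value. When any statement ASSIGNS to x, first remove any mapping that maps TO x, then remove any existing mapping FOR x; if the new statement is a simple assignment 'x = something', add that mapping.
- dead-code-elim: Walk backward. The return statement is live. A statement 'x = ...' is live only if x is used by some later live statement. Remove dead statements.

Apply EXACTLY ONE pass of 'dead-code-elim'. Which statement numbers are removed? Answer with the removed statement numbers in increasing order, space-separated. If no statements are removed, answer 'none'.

Answer: 1 2 3 4 5

Derivation:
Backward liveness scan:
Stmt 1 'x = 2': DEAD (x not in live set [])
Stmt 2 'v = 8': DEAD (v not in live set [])
Stmt 3 'z = 9 + 0': DEAD (z not in live set [])
Stmt 4 'y = x * z': DEAD (y not in live set [])
Stmt 5 'b = z * x': DEAD (b not in live set [])
Stmt 6 'a = 6 + 5': KEEP (a is live); live-in = []
Stmt 7 'return a': KEEP (return); live-in = ['a']
Removed statement numbers: [1, 2, 3, 4, 5]
Surviving IR:
  a = 6 + 5
  return a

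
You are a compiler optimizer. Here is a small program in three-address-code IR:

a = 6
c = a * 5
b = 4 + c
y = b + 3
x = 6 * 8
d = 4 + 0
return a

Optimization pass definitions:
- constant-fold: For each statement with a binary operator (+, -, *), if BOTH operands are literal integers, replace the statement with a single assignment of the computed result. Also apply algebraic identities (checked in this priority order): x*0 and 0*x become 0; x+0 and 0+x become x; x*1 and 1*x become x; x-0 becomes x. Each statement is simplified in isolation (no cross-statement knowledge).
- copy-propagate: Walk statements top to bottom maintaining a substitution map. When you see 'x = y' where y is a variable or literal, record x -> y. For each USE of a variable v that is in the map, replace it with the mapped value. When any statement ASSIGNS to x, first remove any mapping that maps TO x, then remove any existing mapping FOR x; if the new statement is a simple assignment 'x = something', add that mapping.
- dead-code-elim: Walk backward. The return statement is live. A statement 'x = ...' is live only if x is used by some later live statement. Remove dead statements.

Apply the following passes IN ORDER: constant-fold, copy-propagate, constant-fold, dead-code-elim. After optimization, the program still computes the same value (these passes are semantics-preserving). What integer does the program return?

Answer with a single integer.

Initial IR:
  a = 6
  c = a * 5
  b = 4 + c
  y = b + 3
  x = 6 * 8
  d = 4 + 0
  return a
After constant-fold (7 stmts):
  a = 6
  c = a * 5
  b = 4 + c
  y = b + 3
  x = 48
  d = 4
  return a
After copy-propagate (7 stmts):
  a = 6
  c = 6 * 5
  b = 4 + c
  y = b + 3
  x = 48
  d = 4
  return 6
After constant-fold (7 stmts):
  a = 6
  c = 30
  b = 4 + c
  y = b + 3
  x = 48
  d = 4
  return 6
After dead-code-elim (1 stmts):
  return 6
Evaluate:
  a = 6  =>  a = 6
  c = a * 5  =>  c = 30
  b = 4 + c  =>  b = 34
  y = b + 3  =>  y = 37
  x = 6 * 8  =>  x = 48
  d = 4 + 0  =>  d = 4
  return a = 6

Answer: 6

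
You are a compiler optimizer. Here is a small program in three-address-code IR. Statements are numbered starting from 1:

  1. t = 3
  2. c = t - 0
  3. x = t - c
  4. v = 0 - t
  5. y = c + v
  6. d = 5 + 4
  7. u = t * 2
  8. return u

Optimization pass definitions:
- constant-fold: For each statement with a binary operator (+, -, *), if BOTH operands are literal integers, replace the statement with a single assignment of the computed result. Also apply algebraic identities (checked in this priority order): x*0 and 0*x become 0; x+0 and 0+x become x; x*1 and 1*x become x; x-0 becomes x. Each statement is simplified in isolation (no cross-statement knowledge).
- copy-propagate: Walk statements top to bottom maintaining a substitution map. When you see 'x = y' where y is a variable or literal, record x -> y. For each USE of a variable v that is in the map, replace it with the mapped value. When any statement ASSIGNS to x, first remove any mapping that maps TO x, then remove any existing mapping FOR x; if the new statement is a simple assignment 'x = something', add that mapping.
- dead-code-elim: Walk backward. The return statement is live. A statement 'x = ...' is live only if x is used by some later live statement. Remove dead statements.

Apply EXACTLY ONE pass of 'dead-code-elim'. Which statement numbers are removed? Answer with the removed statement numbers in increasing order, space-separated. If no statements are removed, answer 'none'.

Answer: 2 3 4 5 6

Derivation:
Backward liveness scan:
Stmt 1 't = 3': KEEP (t is live); live-in = []
Stmt 2 'c = t - 0': DEAD (c not in live set ['t'])
Stmt 3 'x = t - c': DEAD (x not in live set ['t'])
Stmt 4 'v = 0 - t': DEAD (v not in live set ['t'])
Stmt 5 'y = c + v': DEAD (y not in live set ['t'])
Stmt 6 'd = 5 + 4': DEAD (d not in live set ['t'])
Stmt 7 'u = t * 2': KEEP (u is live); live-in = ['t']
Stmt 8 'return u': KEEP (return); live-in = ['u']
Removed statement numbers: [2, 3, 4, 5, 6]
Surviving IR:
  t = 3
  u = t * 2
  return u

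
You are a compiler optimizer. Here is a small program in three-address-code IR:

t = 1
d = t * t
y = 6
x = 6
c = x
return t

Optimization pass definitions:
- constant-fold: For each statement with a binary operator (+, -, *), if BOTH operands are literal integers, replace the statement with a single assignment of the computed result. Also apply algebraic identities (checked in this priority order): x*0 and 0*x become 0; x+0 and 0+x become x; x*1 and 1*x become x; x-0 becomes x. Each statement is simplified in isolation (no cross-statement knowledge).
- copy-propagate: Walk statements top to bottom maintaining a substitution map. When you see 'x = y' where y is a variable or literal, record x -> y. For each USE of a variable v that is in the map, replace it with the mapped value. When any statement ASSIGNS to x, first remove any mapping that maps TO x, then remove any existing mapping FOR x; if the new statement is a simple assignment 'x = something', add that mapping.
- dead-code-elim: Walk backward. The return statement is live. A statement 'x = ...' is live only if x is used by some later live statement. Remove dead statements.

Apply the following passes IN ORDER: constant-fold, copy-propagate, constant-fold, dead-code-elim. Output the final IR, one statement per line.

Answer: return 1

Derivation:
Initial IR:
  t = 1
  d = t * t
  y = 6
  x = 6
  c = x
  return t
After constant-fold (6 stmts):
  t = 1
  d = t * t
  y = 6
  x = 6
  c = x
  return t
After copy-propagate (6 stmts):
  t = 1
  d = 1 * 1
  y = 6
  x = 6
  c = 6
  return 1
After constant-fold (6 stmts):
  t = 1
  d = 1
  y = 6
  x = 6
  c = 6
  return 1
After dead-code-elim (1 stmts):
  return 1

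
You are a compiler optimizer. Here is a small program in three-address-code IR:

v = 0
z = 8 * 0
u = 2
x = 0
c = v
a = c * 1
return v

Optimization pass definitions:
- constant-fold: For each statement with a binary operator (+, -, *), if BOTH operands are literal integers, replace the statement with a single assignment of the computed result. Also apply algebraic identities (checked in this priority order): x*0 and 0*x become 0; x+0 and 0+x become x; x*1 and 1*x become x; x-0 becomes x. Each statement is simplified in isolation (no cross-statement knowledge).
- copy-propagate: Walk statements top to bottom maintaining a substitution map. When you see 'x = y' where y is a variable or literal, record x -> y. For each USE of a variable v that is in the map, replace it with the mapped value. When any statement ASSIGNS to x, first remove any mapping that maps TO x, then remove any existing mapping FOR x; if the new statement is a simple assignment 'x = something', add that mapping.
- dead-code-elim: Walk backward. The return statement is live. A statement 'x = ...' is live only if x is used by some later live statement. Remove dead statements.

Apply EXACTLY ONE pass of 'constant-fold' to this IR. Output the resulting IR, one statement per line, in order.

Answer: v = 0
z = 0
u = 2
x = 0
c = v
a = c
return v

Derivation:
Applying constant-fold statement-by-statement:
  [1] v = 0  (unchanged)
  [2] z = 8 * 0  -> z = 0
  [3] u = 2  (unchanged)
  [4] x = 0  (unchanged)
  [5] c = v  (unchanged)
  [6] a = c * 1  -> a = c
  [7] return v  (unchanged)
Result (7 stmts):
  v = 0
  z = 0
  u = 2
  x = 0
  c = v
  a = c
  return v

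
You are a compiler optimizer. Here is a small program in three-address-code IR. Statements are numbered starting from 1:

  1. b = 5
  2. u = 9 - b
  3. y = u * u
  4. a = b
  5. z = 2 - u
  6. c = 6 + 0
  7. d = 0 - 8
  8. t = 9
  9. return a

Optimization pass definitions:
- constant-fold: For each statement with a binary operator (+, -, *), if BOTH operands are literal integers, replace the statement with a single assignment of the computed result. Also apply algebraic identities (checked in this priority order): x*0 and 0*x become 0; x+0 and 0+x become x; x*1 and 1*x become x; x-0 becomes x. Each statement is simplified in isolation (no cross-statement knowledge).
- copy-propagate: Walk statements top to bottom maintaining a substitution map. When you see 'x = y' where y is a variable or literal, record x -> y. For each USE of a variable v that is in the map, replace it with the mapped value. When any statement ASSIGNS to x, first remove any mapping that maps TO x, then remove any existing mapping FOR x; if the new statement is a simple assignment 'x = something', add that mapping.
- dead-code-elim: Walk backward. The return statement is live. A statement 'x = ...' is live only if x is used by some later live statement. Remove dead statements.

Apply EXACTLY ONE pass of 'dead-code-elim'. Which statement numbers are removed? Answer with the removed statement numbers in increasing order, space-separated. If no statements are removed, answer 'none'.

Answer: 2 3 5 6 7 8

Derivation:
Backward liveness scan:
Stmt 1 'b = 5': KEEP (b is live); live-in = []
Stmt 2 'u = 9 - b': DEAD (u not in live set ['b'])
Stmt 3 'y = u * u': DEAD (y not in live set ['b'])
Stmt 4 'a = b': KEEP (a is live); live-in = ['b']
Stmt 5 'z = 2 - u': DEAD (z not in live set ['a'])
Stmt 6 'c = 6 + 0': DEAD (c not in live set ['a'])
Stmt 7 'd = 0 - 8': DEAD (d not in live set ['a'])
Stmt 8 't = 9': DEAD (t not in live set ['a'])
Stmt 9 'return a': KEEP (return); live-in = ['a']
Removed statement numbers: [2, 3, 5, 6, 7, 8]
Surviving IR:
  b = 5
  a = b
  return a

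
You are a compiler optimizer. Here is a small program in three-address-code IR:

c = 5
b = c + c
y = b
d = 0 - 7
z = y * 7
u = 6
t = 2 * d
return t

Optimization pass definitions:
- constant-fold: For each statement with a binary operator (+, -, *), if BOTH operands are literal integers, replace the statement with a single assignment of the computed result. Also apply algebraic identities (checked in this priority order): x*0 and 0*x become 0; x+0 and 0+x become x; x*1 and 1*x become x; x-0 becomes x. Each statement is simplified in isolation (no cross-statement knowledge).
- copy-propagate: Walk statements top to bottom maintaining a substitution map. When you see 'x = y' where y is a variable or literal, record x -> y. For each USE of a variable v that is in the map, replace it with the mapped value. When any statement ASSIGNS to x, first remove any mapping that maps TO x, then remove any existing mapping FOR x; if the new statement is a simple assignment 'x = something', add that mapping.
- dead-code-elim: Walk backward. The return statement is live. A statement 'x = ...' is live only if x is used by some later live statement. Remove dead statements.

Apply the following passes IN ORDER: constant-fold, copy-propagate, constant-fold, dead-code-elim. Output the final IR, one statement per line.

Initial IR:
  c = 5
  b = c + c
  y = b
  d = 0 - 7
  z = y * 7
  u = 6
  t = 2 * d
  return t
After constant-fold (8 stmts):
  c = 5
  b = c + c
  y = b
  d = -7
  z = y * 7
  u = 6
  t = 2 * d
  return t
After copy-propagate (8 stmts):
  c = 5
  b = 5 + 5
  y = b
  d = -7
  z = b * 7
  u = 6
  t = 2 * -7
  return t
After constant-fold (8 stmts):
  c = 5
  b = 10
  y = b
  d = -7
  z = b * 7
  u = 6
  t = -14
  return t
After dead-code-elim (2 stmts):
  t = -14
  return t

Answer: t = -14
return t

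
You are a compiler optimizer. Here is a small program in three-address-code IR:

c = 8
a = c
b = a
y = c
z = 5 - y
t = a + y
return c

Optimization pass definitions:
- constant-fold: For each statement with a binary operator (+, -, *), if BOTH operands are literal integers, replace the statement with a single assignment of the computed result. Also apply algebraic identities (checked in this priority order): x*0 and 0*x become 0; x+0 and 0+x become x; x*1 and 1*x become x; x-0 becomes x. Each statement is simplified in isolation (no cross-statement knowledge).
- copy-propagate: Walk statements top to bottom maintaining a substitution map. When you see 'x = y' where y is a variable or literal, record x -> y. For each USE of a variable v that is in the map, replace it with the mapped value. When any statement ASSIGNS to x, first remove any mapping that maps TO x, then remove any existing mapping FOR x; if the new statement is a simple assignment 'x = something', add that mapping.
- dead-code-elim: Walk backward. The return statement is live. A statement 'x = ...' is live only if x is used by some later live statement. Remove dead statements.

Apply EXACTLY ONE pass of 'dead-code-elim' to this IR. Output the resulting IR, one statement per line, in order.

Applying dead-code-elim statement-by-statement:
  [7] return c  -> KEEP (return); live=['c']
  [6] t = a + y  -> DEAD (t not live)
  [5] z = 5 - y  -> DEAD (z not live)
  [4] y = c  -> DEAD (y not live)
  [3] b = a  -> DEAD (b not live)
  [2] a = c  -> DEAD (a not live)
  [1] c = 8  -> KEEP; live=[]
Result (2 stmts):
  c = 8
  return c

Answer: c = 8
return c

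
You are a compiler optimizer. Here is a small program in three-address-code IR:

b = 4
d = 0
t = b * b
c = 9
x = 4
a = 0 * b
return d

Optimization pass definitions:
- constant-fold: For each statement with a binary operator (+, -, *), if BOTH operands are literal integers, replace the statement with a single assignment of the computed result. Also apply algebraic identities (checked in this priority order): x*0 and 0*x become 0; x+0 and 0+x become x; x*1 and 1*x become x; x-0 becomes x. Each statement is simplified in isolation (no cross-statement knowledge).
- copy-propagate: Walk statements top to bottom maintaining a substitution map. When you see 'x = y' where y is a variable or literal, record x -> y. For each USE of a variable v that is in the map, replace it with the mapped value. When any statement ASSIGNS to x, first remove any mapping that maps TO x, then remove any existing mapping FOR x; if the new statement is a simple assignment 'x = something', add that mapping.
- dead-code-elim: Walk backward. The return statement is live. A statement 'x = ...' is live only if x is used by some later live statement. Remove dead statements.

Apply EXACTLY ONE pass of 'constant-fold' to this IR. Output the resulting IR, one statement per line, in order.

Answer: b = 4
d = 0
t = b * b
c = 9
x = 4
a = 0
return d

Derivation:
Applying constant-fold statement-by-statement:
  [1] b = 4  (unchanged)
  [2] d = 0  (unchanged)
  [3] t = b * b  (unchanged)
  [4] c = 9  (unchanged)
  [5] x = 4  (unchanged)
  [6] a = 0 * b  -> a = 0
  [7] return d  (unchanged)
Result (7 stmts):
  b = 4
  d = 0
  t = b * b
  c = 9
  x = 4
  a = 0
  return d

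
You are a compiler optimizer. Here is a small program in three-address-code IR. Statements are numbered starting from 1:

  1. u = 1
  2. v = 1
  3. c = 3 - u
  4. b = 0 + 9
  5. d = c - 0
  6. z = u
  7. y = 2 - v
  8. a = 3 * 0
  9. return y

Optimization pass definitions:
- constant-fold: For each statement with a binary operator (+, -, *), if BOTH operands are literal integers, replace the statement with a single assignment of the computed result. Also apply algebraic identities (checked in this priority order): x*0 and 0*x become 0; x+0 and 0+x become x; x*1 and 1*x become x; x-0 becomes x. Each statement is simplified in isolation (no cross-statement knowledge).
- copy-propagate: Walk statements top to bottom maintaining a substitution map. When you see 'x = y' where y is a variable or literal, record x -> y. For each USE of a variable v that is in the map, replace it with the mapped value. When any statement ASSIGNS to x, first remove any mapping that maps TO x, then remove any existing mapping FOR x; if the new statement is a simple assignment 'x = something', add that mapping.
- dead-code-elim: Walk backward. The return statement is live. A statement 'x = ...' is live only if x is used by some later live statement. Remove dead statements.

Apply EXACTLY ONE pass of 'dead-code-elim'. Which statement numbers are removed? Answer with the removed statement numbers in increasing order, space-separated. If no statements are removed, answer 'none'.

Backward liveness scan:
Stmt 1 'u = 1': DEAD (u not in live set [])
Stmt 2 'v = 1': KEEP (v is live); live-in = []
Stmt 3 'c = 3 - u': DEAD (c not in live set ['v'])
Stmt 4 'b = 0 + 9': DEAD (b not in live set ['v'])
Stmt 5 'd = c - 0': DEAD (d not in live set ['v'])
Stmt 6 'z = u': DEAD (z not in live set ['v'])
Stmt 7 'y = 2 - v': KEEP (y is live); live-in = ['v']
Stmt 8 'a = 3 * 0': DEAD (a not in live set ['y'])
Stmt 9 'return y': KEEP (return); live-in = ['y']
Removed statement numbers: [1, 3, 4, 5, 6, 8]
Surviving IR:
  v = 1
  y = 2 - v
  return y

Answer: 1 3 4 5 6 8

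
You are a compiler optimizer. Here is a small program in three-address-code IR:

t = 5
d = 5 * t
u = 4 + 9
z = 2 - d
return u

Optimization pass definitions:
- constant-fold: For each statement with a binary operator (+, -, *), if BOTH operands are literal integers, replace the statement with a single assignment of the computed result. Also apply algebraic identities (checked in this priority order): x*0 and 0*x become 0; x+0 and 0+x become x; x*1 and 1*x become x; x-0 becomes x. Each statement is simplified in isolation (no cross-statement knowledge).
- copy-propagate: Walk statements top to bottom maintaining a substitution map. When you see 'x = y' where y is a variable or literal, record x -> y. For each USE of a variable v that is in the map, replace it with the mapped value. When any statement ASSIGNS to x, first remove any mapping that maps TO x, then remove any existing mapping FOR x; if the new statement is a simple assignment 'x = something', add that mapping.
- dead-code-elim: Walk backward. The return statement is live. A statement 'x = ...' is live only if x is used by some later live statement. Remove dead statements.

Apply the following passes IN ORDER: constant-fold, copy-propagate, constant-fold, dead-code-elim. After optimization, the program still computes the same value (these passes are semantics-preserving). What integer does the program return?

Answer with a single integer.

Answer: 13

Derivation:
Initial IR:
  t = 5
  d = 5 * t
  u = 4 + 9
  z = 2 - d
  return u
After constant-fold (5 stmts):
  t = 5
  d = 5 * t
  u = 13
  z = 2 - d
  return u
After copy-propagate (5 stmts):
  t = 5
  d = 5 * 5
  u = 13
  z = 2 - d
  return 13
After constant-fold (5 stmts):
  t = 5
  d = 25
  u = 13
  z = 2 - d
  return 13
After dead-code-elim (1 stmts):
  return 13
Evaluate:
  t = 5  =>  t = 5
  d = 5 * t  =>  d = 25
  u = 4 + 9  =>  u = 13
  z = 2 - d  =>  z = -23
  return u = 13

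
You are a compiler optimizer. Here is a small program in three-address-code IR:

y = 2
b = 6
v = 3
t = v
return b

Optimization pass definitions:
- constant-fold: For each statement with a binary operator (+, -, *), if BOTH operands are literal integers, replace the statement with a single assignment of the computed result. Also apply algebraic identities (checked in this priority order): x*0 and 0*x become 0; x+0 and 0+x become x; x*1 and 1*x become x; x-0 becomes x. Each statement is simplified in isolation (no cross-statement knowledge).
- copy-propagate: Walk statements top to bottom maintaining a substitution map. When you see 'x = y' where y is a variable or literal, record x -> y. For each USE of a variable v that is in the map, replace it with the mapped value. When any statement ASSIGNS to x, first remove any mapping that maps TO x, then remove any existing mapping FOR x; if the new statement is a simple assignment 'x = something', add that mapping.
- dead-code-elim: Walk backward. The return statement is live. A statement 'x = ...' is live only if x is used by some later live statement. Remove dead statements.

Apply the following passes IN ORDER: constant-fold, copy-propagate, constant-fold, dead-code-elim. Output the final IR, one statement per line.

Answer: return 6

Derivation:
Initial IR:
  y = 2
  b = 6
  v = 3
  t = v
  return b
After constant-fold (5 stmts):
  y = 2
  b = 6
  v = 3
  t = v
  return b
After copy-propagate (5 stmts):
  y = 2
  b = 6
  v = 3
  t = 3
  return 6
After constant-fold (5 stmts):
  y = 2
  b = 6
  v = 3
  t = 3
  return 6
After dead-code-elim (1 stmts):
  return 6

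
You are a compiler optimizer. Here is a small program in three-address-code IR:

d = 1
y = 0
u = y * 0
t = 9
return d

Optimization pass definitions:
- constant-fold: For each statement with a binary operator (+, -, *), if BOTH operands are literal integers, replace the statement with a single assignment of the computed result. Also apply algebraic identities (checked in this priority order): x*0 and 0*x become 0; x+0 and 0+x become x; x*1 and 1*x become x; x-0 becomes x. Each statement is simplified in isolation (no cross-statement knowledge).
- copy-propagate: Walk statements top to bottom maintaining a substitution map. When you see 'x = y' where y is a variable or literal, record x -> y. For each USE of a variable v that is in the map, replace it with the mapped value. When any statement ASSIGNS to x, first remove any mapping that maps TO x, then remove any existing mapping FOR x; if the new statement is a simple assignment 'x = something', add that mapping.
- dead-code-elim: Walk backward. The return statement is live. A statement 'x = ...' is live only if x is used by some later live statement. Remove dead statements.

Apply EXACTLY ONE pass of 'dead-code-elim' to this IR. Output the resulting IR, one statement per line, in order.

Answer: d = 1
return d

Derivation:
Applying dead-code-elim statement-by-statement:
  [5] return d  -> KEEP (return); live=['d']
  [4] t = 9  -> DEAD (t not live)
  [3] u = y * 0  -> DEAD (u not live)
  [2] y = 0  -> DEAD (y not live)
  [1] d = 1  -> KEEP; live=[]
Result (2 stmts):
  d = 1
  return d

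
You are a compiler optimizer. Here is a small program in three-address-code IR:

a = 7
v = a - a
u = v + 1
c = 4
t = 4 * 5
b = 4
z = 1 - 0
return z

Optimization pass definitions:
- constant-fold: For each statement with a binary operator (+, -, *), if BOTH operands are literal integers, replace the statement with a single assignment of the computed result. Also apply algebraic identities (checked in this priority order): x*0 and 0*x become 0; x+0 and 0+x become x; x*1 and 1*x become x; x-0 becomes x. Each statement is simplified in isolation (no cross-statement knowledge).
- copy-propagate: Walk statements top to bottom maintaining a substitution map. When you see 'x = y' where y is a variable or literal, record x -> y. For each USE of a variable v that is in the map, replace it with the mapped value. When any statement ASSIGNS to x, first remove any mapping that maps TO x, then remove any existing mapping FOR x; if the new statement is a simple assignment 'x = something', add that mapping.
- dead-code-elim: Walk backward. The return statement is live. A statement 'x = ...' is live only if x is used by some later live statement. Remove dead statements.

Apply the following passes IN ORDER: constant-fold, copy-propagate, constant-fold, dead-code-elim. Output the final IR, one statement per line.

Initial IR:
  a = 7
  v = a - a
  u = v + 1
  c = 4
  t = 4 * 5
  b = 4
  z = 1 - 0
  return z
After constant-fold (8 stmts):
  a = 7
  v = a - a
  u = v + 1
  c = 4
  t = 20
  b = 4
  z = 1
  return z
After copy-propagate (8 stmts):
  a = 7
  v = 7 - 7
  u = v + 1
  c = 4
  t = 20
  b = 4
  z = 1
  return 1
After constant-fold (8 stmts):
  a = 7
  v = 0
  u = v + 1
  c = 4
  t = 20
  b = 4
  z = 1
  return 1
After dead-code-elim (1 stmts):
  return 1

Answer: return 1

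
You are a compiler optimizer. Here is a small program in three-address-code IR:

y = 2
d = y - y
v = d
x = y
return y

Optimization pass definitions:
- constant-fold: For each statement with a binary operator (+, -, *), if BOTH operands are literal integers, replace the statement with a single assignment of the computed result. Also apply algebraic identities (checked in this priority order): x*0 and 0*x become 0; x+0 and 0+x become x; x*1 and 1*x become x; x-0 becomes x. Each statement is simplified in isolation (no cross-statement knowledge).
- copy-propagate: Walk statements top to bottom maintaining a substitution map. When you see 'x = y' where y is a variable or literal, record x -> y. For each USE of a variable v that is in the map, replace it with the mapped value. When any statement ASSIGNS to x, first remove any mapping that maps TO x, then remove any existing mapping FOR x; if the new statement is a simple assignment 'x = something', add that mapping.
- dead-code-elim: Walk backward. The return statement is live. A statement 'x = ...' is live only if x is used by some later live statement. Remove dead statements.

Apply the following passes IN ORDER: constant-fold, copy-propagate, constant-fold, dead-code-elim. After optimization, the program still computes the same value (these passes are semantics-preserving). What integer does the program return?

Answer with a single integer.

Initial IR:
  y = 2
  d = y - y
  v = d
  x = y
  return y
After constant-fold (5 stmts):
  y = 2
  d = y - y
  v = d
  x = y
  return y
After copy-propagate (5 stmts):
  y = 2
  d = 2 - 2
  v = d
  x = 2
  return 2
After constant-fold (5 stmts):
  y = 2
  d = 0
  v = d
  x = 2
  return 2
After dead-code-elim (1 stmts):
  return 2
Evaluate:
  y = 2  =>  y = 2
  d = y - y  =>  d = 0
  v = d  =>  v = 0
  x = y  =>  x = 2
  return y = 2

Answer: 2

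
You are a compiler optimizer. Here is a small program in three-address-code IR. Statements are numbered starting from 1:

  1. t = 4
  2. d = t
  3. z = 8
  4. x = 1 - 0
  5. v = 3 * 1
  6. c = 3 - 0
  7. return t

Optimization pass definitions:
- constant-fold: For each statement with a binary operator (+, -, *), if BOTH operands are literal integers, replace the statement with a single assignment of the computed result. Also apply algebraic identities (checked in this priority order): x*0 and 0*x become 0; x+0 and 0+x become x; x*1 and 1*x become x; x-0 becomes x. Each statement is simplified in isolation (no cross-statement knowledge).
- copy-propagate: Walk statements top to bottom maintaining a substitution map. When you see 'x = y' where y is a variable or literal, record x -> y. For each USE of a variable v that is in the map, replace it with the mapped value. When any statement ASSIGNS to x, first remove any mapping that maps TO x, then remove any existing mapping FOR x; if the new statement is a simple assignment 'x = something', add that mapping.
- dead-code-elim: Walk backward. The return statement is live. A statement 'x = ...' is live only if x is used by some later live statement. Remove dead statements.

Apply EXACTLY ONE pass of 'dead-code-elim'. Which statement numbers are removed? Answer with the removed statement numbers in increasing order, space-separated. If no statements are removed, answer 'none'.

Backward liveness scan:
Stmt 1 't = 4': KEEP (t is live); live-in = []
Stmt 2 'd = t': DEAD (d not in live set ['t'])
Stmt 3 'z = 8': DEAD (z not in live set ['t'])
Stmt 4 'x = 1 - 0': DEAD (x not in live set ['t'])
Stmt 5 'v = 3 * 1': DEAD (v not in live set ['t'])
Stmt 6 'c = 3 - 0': DEAD (c not in live set ['t'])
Stmt 7 'return t': KEEP (return); live-in = ['t']
Removed statement numbers: [2, 3, 4, 5, 6]
Surviving IR:
  t = 4
  return t

Answer: 2 3 4 5 6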